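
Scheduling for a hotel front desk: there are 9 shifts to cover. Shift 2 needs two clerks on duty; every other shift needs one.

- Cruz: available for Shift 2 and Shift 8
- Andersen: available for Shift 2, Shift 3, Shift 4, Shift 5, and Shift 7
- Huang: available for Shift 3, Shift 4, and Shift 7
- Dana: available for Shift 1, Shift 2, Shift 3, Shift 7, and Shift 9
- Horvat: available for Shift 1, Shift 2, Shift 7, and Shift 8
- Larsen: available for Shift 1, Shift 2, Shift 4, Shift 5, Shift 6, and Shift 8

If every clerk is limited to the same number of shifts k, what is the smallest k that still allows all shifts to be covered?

2

With 6 clerks and 10 worker-slots to fill, someone must work at least ⌈10/6⌉ = 2 shifts, so k ≥ 2.
k = 2 works: Shift 1→Dana, Shift 2→Cruz+Horvat, Shift 3→Andersen, Shift 4→Huang, Shift 5→Andersen, Shift 6→Larsen, Shift 7→Huang, Shift 8→Cruz, Shift 9→Dana.
Loads: Cruz 2, Andersen 2, Huang 2, Dana 2, Horvat 1, Larsen 1 — all ≤ 2.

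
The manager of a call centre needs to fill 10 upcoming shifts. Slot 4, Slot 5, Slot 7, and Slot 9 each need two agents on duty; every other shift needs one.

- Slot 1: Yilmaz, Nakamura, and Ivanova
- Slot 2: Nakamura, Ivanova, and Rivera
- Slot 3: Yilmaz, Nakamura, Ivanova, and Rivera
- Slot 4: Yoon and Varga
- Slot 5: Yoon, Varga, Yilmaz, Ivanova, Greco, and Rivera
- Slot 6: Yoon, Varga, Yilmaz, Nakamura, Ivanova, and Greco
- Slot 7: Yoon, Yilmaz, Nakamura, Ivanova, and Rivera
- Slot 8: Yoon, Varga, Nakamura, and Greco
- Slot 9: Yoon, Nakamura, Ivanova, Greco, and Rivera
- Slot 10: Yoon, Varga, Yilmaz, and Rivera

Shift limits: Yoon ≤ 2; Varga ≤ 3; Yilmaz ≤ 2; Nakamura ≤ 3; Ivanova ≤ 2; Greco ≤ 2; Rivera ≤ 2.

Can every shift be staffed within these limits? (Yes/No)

Slot 4 can only be covered by Yoon and Varga, so that assignment is forced.
One valid schedule: Slot 1→Yilmaz, Slot 2→Nakamura, Slot 3→Yilmaz, Slot 4→Yoon+Varga, Slot 5→Greco+Rivera, Slot 6→Varga, Slot 7→Nakamura+Ivanova, Slot 8→Yoon, Slot 9→Nakamura+Ivanova, Slot 10→Varga.
Loads: Yoon 2/2, Varga 3/3, Yilmaz 2/2, Nakamura 3/3, Ivanova 2/2, Greco 1/2, Rivera 1/2 — all within limits.

Yes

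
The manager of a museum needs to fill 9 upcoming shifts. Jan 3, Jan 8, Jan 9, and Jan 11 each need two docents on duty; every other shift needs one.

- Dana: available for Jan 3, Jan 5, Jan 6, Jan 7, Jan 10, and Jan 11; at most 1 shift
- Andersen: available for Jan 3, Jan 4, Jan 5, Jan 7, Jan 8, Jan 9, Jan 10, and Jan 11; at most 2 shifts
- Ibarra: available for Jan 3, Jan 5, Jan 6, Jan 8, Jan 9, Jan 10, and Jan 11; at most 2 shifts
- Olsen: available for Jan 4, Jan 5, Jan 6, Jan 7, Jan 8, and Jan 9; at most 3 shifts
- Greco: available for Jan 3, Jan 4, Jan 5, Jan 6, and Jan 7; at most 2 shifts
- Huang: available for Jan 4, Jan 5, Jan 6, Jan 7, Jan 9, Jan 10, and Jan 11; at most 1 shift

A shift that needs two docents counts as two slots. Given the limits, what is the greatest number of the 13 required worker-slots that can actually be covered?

Total capacity across all docents is 1+2+2+3+2+1 = 11, and 13 slots are needed, so at most 11 can be filled.
An assignment achieving 11: Jan 3→Dana+Andersen, Jan 4→Olsen, Jan 5→Greco, Jan 6→Olsen, Jan 7→Greco, Jan 8→Andersen+Ibarra, Jan 9→Ibarra+Olsen, Jan 10→Huang.
Loads: Dana 1/1, Andersen 2/2, Ibarra 2/2, Olsen 3/3, Greco 2/2, Huang 1/1.

11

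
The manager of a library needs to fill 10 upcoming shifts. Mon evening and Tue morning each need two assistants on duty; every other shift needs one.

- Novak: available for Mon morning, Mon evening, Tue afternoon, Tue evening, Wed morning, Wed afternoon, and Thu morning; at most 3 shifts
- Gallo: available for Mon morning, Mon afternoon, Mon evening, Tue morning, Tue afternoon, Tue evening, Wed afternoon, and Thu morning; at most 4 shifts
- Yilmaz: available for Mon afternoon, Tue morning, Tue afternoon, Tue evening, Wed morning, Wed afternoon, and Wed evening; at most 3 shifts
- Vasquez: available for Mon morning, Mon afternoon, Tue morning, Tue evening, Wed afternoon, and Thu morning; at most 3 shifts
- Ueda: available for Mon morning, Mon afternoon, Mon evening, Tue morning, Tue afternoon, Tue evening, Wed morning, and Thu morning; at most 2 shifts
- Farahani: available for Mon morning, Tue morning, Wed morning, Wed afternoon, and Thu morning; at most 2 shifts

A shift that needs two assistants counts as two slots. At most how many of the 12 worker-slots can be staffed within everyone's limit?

12

Total capacity across all assistants is 3+4+3+3+2+2 = 17, and 12 slots are needed, so at most 12 can be filled.
An assignment achieving 12: Mon morning→Gallo, Mon afternoon→Gallo, Mon evening→Novak+Gallo, Tue morning→Gallo+Yilmaz, Tue afternoon→Novak, Tue evening→Yilmaz, Wed morning→Novak, Wed afternoon→Vasquez, Wed evening→Yilmaz, Thu morning→Vasquez.
Loads: Novak 3/3, Gallo 4/4, Yilmaz 3/3, Vasquez 2/3, Ueda 0/2, Farahani 0/2.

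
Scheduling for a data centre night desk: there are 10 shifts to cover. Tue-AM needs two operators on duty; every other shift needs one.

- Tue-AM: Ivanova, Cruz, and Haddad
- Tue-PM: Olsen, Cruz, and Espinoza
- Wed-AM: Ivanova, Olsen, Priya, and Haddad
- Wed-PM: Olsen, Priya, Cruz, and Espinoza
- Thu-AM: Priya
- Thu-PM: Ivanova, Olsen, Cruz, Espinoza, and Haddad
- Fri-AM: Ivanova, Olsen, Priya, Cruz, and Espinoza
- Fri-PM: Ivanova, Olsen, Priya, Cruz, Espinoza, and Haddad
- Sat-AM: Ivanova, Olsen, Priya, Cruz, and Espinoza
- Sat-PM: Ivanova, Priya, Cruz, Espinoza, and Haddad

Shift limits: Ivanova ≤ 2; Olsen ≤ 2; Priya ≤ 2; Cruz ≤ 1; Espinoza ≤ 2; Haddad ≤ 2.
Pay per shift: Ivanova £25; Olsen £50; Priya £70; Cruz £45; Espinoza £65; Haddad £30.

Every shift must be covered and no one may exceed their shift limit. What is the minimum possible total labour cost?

Thu-AM can only be covered by Priya, so that assignment is forced.
Picking the cheapest available operator for each shift independently would cost £365, but that ignores the shift limits.
An optimal schedule: Tue-AM→Ivanova+Cruz, Tue-PM→Olsen, Wed-AM→Ivanova, Wed-PM→Olsen, Thu-AM→Priya, Thu-PM→Espinoza, Fri-AM→Priya, Fri-PM→Haddad, Sat-AM→Espinoza, Sat-PM→Haddad.
Total: 25 + 45 + 50 + 25 + 50 + 70 + 65 + 70 + 30 + 65 + 30 = £525.

£525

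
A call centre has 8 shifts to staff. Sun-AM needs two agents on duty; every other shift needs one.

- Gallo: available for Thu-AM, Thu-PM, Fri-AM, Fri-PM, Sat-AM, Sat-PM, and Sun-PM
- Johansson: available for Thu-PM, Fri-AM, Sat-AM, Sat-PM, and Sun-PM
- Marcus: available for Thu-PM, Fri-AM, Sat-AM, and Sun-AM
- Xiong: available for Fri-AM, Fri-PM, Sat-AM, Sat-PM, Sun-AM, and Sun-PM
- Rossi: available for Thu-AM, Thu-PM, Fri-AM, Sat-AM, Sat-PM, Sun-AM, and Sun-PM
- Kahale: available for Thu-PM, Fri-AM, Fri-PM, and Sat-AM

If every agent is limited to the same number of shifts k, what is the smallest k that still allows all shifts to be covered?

2

With 6 agents and 9 worker-slots to fill, someone must work at least ⌈9/6⌉ = 2 shifts, so k ≥ 2.
k = 2 works: Thu-AM→Gallo, Thu-PM→Marcus, Fri-AM→Xiong, Fri-PM→Gallo, Sat-AM→Rossi, Sat-PM→Johansson, Sun-AM→Marcus+Xiong, Sun-PM→Johansson.
Loads: Gallo 2, Johansson 2, Marcus 2, Xiong 2, Rossi 1, Kahale 0 — all ≤ 2.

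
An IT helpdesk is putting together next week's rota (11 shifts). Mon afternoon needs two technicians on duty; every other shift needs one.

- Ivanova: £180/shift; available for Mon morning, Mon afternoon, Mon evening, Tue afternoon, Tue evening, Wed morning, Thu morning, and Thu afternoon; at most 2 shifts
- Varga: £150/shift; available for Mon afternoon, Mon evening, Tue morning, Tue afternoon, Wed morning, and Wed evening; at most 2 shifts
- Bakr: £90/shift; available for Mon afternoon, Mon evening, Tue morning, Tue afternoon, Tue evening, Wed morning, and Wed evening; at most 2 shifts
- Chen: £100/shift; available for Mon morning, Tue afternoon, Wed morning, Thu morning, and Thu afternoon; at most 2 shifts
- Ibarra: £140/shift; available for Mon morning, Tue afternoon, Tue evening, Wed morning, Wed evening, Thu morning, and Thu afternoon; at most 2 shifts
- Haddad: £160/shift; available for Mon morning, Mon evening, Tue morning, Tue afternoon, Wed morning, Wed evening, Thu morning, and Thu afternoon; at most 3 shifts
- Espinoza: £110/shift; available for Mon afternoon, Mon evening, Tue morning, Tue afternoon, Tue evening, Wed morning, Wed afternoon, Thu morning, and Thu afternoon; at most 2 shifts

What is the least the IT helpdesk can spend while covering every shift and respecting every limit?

£1500

Wed afternoon can only be covered by Espinoza, so that assignment is forced.
Picking the cheapest available technician for each shift independently would cost £1150, but that ignores the shift limits.
An optimal schedule: Mon morning→Chen, Mon afternoon→Espinoza+Varga, Mon evening→Varga, Tue morning→Bakr, Tue afternoon→Haddad, Tue evening→Bakr, Wed morning→Haddad, Wed afternoon→Espinoza, Wed evening→Ibarra, Thu morning→Chen, Thu afternoon→Ibarra.
Total: 100 + 110 + 150 + 150 + 90 + 160 + 90 + 160 + 110 + 140 + 100 + 140 = £1500.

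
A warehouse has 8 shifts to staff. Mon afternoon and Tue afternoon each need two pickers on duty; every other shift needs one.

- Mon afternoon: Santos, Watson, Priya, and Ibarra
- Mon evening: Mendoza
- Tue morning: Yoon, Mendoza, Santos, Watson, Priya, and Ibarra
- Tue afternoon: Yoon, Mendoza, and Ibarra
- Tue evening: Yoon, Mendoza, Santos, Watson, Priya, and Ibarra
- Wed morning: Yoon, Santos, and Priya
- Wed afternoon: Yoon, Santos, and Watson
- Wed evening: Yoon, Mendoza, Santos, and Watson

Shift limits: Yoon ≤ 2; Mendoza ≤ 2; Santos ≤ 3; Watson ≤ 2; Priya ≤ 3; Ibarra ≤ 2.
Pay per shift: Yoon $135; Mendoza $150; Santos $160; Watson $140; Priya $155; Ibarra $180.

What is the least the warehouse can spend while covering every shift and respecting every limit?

Mon evening can only be covered by Mendoza, so that assignment is forced.
Picking the cheapest available picker for each shift independently would cost $1405, but that ignores the shift limits.
An optimal schedule: Mon afternoon→Priya+Santos, Mon evening→Mendoza, Tue morning→Priya, Tue afternoon→Yoon+Mendoza, Tue evening→Priya, Wed morning→Yoon, Wed afternoon→Watson, Wed evening→Watson.
Total: 155 + 160 + 150 + 155 + 135 + 150 + 155 + 135 + 140 + 140 = $1475.

$1475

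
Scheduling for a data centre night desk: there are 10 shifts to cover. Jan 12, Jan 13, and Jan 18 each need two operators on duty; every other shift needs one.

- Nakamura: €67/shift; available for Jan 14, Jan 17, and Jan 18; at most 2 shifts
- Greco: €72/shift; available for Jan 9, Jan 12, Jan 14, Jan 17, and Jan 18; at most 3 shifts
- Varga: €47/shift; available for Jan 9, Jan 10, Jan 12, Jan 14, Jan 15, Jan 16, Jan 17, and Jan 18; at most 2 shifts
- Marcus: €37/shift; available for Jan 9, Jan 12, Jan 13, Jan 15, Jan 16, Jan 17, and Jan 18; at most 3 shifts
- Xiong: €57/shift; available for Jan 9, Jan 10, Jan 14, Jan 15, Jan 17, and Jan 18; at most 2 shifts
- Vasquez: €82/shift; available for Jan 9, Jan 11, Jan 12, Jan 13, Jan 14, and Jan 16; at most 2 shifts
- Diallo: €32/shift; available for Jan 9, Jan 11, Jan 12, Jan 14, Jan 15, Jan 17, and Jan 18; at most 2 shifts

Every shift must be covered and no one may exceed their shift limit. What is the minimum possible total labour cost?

Jan 13 can only be covered by Marcus and Vasquez, so that assignment is forced.
Picking the cheapest available operator for each shift independently would cost €501, but that ignores the shift limits.
An optimal schedule: Jan 9→Marcus, Jan 10→Varga, Jan 11→Diallo, Jan 12→Varga+Greco, Jan 13→Marcus+Vasquez, Jan 14→Xiong, Jan 15→Diallo, Jan 16→Marcus, Jan 17→Nakamura, Jan 18→Xiong+Nakamura.
Total: 37 + 47 + 32 + 47 + 72 + 37 + 82 + 57 + 32 + 37 + 67 + 57 + 67 = €671.

€671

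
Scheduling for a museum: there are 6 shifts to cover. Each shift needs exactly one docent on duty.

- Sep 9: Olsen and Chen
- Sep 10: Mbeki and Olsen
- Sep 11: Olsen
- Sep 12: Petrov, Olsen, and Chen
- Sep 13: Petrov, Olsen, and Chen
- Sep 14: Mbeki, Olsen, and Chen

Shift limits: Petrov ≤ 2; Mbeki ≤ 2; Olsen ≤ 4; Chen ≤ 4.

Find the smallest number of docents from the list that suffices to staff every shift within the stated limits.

6 slots to fill and no one can take more than 4, so at least ⌈6/4⌉ = 2 docents are needed.
Petrov and Olsen alone can cover everything: Sep 9→Olsen, Sep 10→Olsen, Sep 11→Olsen, Sep 12→Petrov, Sep 13→Petrov, Sep 14→Olsen.

2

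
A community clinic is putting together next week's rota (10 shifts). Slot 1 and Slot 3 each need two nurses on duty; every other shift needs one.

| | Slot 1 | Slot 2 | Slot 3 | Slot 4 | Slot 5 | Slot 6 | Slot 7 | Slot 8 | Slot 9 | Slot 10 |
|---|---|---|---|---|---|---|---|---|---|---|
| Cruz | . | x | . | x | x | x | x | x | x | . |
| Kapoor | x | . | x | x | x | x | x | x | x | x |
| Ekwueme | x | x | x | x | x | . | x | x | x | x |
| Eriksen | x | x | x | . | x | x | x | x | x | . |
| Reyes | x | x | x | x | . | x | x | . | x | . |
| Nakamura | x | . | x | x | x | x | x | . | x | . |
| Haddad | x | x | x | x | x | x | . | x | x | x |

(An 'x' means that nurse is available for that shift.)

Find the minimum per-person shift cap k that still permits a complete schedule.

2

With 7 nurses and 12 worker-slots to fill, someone must work at least ⌈12/7⌉ = 2 shifts, so k ≥ 2.
k = 2 works: Slot 1→Reyes+Nakamura, Slot 2→Cruz, Slot 3→Reyes+Nakamura, Slot 4→Kapoor, Slot 5→Ekwueme, Slot 6→Eriksen, Slot 7→Ekwueme, Slot 8→Cruz, Slot 9→Eriksen, Slot 10→Kapoor.
Loads: Cruz 2, Kapoor 2, Ekwueme 2, Eriksen 2, Reyes 2, Nakamura 2, Haddad 0 — all ≤ 2.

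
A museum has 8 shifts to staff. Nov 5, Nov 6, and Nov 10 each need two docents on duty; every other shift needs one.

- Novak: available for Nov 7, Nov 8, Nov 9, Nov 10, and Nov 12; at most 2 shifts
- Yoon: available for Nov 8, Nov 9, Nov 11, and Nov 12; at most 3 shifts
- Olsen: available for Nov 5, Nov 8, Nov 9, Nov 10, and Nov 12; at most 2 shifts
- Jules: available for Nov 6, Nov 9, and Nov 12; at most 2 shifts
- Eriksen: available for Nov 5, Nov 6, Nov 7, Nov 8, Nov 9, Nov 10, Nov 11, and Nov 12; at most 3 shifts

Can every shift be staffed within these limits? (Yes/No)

Nov 5 can only be covered by Olsen and Eriksen, so that assignment is forced.
Nov 6 can only be covered by Jules and Eriksen, so that assignment is forced.
One valid schedule: Nov 5→Olsen+Eriksen, Nov 6→Jules+Eriksen, Nov 7→Novak, Nov 8→Yoon, Nov 9→Yoon, Nov 10→Novak+Olsen, Nov 11→Yoon, Nov 12→Jules.
Loads: Novak 2/2, Yoon 3/3, Olsen 2/2, Jules 2/2, Eriksen 2/3 — all within limits.

Yes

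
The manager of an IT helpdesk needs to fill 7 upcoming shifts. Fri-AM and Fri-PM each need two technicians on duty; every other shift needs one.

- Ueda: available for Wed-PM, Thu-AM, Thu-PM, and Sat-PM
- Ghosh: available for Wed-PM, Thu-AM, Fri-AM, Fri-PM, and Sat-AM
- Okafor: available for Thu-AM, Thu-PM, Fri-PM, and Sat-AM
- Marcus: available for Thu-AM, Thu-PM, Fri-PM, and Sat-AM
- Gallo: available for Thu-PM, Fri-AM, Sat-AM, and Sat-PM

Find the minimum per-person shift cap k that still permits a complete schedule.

With 5 technicians and 9 worker-slots to fill, someone must work at least ⌈9/5⌉ = 2 shifts, so k ≥ 2.
k = 2 works: Wed-PM→Ueda, Thu-AM→Okafor, Thu-PM→Marcus, Fri-AM→Ghosh+Gallo, Fri-PM→Ghosh+Okafor, Sat-AM→Marcus, Sat-PM→Ueda.
Loads: Ueda 2, Ghosh 2, Okafor 2, Marcus 2, Gallo 1 — all ≤ 2.

2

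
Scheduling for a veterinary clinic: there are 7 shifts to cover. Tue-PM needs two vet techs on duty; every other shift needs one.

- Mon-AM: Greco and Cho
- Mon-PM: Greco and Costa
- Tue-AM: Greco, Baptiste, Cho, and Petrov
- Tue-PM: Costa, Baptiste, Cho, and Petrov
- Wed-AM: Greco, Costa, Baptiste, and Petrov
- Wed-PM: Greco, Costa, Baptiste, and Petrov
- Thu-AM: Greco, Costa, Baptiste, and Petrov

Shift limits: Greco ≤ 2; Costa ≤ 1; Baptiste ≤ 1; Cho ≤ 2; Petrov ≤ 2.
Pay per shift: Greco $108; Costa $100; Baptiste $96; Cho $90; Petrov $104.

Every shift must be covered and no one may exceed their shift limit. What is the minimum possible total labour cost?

Picking the cheapest available vet tech for each shift independently would cost $754, but that ignores the shift limits.
An optimal schedule: Mon-AM→Greco, Mon-PM→Greco, Tue-AM→Cho, Tue-PM→Cho+Petrov, Wed-AM→Costa, Wed-PM→Baptiste, Thu-AM→Petrov.
Total: 108 + 108 + 90 + 90 + 104 + 100 + 96 + 104 = $800.

$800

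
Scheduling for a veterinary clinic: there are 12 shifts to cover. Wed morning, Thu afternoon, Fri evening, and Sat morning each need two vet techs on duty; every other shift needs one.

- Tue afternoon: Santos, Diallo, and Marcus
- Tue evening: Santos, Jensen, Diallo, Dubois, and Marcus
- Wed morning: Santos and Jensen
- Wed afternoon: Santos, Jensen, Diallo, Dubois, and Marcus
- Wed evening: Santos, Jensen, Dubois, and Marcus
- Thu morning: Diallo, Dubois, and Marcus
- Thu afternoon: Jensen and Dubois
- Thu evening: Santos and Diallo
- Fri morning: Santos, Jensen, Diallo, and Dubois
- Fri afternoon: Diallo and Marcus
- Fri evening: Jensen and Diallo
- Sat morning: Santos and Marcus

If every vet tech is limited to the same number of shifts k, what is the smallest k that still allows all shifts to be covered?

4

With 5 vet techs and 16 worker-slots to fill, someone must work at least ⌈16/5⌉ = 4 shifts, so k ≥ 4.
k = 4 works: Tue afternoon→Santos, Tue evening→Dubois, Wed morning→Santos+Jensen, Wed afternoon→Dubois, Wed evening→Jensen, Thu morning→Diallo, Thu afternoon→Jensen+Dubois, Thu evening→Santos, Fri morning→Diallo, Fri afternoon→Diallo, Fri evening→Jensen+Diallo, Sat morning→Santos+Marcus.
Loads: Santos 4, Jensen 4, Diallo 4, Dubois 3, Marcus 1 — all ≤ 4.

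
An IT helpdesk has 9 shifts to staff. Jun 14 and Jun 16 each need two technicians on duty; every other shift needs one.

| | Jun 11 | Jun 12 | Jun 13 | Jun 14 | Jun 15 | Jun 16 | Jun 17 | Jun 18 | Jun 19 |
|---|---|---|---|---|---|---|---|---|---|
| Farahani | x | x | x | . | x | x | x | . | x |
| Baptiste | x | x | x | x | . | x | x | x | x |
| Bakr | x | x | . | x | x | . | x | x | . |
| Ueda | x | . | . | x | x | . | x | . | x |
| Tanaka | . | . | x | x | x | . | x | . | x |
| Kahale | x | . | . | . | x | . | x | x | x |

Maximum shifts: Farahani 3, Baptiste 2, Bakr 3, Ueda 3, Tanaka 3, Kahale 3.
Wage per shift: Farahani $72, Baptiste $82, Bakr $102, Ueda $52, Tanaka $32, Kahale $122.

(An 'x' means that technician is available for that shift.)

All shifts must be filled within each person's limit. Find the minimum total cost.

$632

Jun 16 can only be covered by Farahani and Baptiste, so that assignment is forced.
Picking the cheapest available technician for each shift independently would cost $572, but that ignores the shift limits.
An optimal schedule: Jun 11→Ueda, Jun 12→Farahani, Jun 13→Tanaka, Jun 14→Tanaka+Ueda, Jun 15→Tanaka, Jun 16→Farahani+Baptiste, Jun 17→Farahani, Jun 18→Baptiste, Jun 19→Ueda.
Total: 52 + 72 + 32 + 32 + 52 + 32 + 72 + 82 + 72 + 82 + 52 = $632.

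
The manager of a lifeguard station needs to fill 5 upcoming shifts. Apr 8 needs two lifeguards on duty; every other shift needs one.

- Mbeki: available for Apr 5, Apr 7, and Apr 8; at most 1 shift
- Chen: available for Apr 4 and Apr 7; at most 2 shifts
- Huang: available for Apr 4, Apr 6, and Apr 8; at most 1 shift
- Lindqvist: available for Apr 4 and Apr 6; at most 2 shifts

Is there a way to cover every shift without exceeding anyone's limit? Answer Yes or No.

No

Total capacity is 6 and 6 slots are needed, so capacity alone doesn't rule it out.
Shifts {Apr 5, Apr 8} need 3 worker-slots in total, but the lifeguards available for any of those shifts (Mbeki and Huang) can supply at most 2 among them. So no valid schedule exists.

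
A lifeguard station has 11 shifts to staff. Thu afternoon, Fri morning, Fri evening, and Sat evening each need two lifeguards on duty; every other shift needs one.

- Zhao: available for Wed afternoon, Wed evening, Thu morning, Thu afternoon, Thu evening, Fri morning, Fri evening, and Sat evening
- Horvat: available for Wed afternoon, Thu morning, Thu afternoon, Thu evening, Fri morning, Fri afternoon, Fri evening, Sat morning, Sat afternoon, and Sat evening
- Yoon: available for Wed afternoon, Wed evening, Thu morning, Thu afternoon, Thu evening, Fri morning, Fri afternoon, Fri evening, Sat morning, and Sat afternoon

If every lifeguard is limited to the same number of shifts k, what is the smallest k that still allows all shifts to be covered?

With 3 lifeguards and 15 worker-slots to fill, someone must work at least ⌈15/3⌉ = 5 shifts, so k ≥ 5.
k = 5 works: Wed afternoon→Zhao, Wed evening→Zhao, Thu morning→Yoon, Thu afternoon→Zhao+Yoon, Thu evening→Yoon, Fri morning→Zhao+Yoon, Fri afternoon→Horvat, Fri evening→Horvat+Yoon, Sat morning→Horvat, Sat afternoon→Horvat, Sat evening→Zhao+Horvat.
Loads: Zhao 5, Horvat 5, Yoon 5 — all ≤ 5.

5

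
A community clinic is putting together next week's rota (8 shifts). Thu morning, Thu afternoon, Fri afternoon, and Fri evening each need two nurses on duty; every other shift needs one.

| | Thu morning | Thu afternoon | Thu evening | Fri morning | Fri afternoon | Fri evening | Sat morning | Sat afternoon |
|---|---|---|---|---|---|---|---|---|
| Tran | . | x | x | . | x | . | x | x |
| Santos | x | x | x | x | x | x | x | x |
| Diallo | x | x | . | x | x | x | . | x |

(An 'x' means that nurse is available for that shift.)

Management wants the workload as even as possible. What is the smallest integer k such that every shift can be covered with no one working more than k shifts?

4

With 3 nurses and 12 worker-slots to fill, someone must work at least ⌈12/3⌉ = 4 shifts, so k ≥ 4.
k = 4 works: Thu morning→Santos+Diallo, Thu afternoon→Tran+Santos, Thu evening→Tran, Fri morning→Santos, Fri afternoon→Tran+Diallo, Fri evening→Santos+Diallo, Sat morning→Tran, Sat afternoon→Diallo.
Loads: Tran 4, Santos 4, Diallo 4 — all ≤ 4.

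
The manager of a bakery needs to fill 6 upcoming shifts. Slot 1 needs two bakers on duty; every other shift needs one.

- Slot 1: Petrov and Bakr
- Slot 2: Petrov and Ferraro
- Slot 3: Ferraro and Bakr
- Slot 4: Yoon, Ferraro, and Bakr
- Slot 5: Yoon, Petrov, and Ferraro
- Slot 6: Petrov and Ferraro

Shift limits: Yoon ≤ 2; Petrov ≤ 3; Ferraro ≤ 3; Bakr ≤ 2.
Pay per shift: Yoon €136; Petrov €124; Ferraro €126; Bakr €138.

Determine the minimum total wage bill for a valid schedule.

Slot 1 can only be covered by Petrov and Bakr, so that assignment is forced.
Picking the cheapest available baker for each shift independently would cost €886, but that ignores the shift limits.
An optimal schedule: Slot 1→Petrov+Bakr, Slot 2→Petrov, Slot 3→Ferraro, Slot 4→Ferraro, Slot 5→Ferraro, Slot 6→Petrov.
Total: 124 + 138 + 124 + 126 + 126 + 126 + 124 = €888.

€888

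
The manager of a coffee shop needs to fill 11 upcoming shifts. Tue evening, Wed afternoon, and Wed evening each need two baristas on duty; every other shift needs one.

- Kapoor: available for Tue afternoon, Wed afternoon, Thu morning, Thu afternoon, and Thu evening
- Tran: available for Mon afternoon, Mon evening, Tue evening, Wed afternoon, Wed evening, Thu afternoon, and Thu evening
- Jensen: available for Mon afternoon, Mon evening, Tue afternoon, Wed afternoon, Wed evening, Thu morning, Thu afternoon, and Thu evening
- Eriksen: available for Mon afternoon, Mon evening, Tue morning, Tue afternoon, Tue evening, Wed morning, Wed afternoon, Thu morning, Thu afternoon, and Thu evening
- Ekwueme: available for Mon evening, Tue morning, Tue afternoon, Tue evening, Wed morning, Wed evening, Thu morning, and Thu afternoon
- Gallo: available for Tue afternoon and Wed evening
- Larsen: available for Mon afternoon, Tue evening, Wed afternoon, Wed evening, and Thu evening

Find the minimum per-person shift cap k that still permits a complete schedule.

2

With 7 baristas and 14 worker-slots to fill, someone must work at least ⌈14/7⌉ = 2 shifts, so k ≥ 2.
k = 2 works: Mon afternoon→Tran, Mon evening→Tran, Tue morning→Eriksen, Tue afternoon→Gallo, Tue evening→Ekwueme+Larsen, Wed morning→Eriksen, Wed afternoon→Jensen+Larsen, Wed evening→Ekwueme+Gallo, Thu morning→Kapoor, Thu afternoon→Kapoor, Thu evening→Jensen.
Loads: Kapoor 2, Tran 2, Jensen 2, Eriksen 2, Ekwueme 2, Gallo 2, Larsen 2 — all ≤ 2.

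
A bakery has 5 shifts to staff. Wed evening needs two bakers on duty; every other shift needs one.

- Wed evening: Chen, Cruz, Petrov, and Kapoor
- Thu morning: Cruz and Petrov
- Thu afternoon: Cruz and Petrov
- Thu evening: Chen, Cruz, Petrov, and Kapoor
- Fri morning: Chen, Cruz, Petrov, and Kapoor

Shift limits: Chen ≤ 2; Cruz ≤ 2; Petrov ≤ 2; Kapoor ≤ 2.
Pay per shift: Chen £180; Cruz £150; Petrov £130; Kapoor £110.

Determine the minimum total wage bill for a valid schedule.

Picking the cheapest available baker for each shift independently would cost £720, but that ignores the shift limits.
An optimal schedule: Wed evening→Kapoor+Cruz, Thu morning→Petrov, Thu afternoon→Petrov, Thu evening→Kapoor, Fri morning→Cruz.
Total: 110 + 150 + 130 + 130 + 110 + 150 = £780.

£780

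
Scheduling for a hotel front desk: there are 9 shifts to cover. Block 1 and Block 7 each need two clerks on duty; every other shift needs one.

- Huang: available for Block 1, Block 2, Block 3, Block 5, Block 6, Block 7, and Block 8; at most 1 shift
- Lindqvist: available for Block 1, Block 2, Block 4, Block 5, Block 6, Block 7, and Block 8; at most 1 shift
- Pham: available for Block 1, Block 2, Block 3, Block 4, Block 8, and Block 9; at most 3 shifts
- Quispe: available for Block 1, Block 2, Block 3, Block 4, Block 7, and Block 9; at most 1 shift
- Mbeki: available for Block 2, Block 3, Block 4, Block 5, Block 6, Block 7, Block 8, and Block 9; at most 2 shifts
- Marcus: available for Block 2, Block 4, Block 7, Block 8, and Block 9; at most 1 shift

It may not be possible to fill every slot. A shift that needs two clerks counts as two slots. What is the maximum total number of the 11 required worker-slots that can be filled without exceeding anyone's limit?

9

Total capacity across all clerks is 1+1+3+1+2+1 = 9, and 11 slots are needed, so at most 9 can be filled.
An assignment achieving 9: Block 1→Pham+Quispe, Block 3→Pham, Block 4→Mbeki, Block 5→Huang, Block 6→Lindqvist, Block 7→Mbeki+Marcus, Block 9→Pham.
Loads: Huang 1/1, Lindqvist 1/1, Pham 3/3, Quispe 1/1, Mbeki 2/2, Marcus 1/1.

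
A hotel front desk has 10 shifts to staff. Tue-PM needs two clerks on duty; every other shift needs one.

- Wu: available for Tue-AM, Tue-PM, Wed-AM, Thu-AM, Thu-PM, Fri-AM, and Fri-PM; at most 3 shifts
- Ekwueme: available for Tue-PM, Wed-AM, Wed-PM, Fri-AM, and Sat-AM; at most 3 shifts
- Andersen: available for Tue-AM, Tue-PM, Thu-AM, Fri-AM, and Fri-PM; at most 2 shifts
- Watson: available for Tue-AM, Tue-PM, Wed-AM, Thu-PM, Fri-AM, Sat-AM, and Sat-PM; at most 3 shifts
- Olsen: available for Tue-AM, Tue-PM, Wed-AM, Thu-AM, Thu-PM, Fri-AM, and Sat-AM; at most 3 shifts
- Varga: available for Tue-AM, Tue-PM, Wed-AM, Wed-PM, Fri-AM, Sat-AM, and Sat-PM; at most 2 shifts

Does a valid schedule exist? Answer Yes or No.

One valid schedule: Tue-AM→Andersen, Tue-PM→Watson+Olsen, Wed-AM→Ekwueme, Wed-PM→Ekwueme, Thu-AM→Wu, Thu-PM→Wu, Fri-AM→Andersen, Fri-PM→Wu, Sat-AM→Ekwueme, Sat-PM→Watson.
Loads: Wu 3/3, Ekwueme 3/3, Andersen 2/2, Watson 2/3, Olsen 1/3, Varga 0/2 — all within limits.

Yes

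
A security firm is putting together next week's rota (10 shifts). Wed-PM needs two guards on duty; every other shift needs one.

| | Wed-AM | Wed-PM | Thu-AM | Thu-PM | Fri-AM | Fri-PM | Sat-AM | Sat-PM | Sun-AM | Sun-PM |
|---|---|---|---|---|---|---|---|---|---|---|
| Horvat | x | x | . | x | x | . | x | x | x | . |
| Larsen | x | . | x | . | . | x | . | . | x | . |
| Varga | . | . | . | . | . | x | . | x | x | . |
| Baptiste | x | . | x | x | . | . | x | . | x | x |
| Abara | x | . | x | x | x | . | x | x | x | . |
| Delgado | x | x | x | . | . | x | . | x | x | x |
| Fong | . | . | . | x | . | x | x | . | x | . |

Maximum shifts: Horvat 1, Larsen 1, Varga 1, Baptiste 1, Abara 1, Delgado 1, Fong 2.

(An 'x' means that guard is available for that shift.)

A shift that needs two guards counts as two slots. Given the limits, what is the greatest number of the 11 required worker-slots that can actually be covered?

8

Total capacity across all guards is 1+1+1+1+1+1+2 = 8, and 11 slots are needed, so at most 8 can be filled.
An assignment achieving 8: Wed-PM→Horvat+Delgado, Thu-AM→Larsen, Thu-PM→Fong, Fri-AM→Abara, Fri-PM→Varga, Sat-AM→Fong, Sun-PM→Baptiste.
Loads: Horvat 1/1, Larsen 1/1, Varga 1/1, Baptiste 1/1, Abara 1/1, Delgado 1/1, Fong 2/2.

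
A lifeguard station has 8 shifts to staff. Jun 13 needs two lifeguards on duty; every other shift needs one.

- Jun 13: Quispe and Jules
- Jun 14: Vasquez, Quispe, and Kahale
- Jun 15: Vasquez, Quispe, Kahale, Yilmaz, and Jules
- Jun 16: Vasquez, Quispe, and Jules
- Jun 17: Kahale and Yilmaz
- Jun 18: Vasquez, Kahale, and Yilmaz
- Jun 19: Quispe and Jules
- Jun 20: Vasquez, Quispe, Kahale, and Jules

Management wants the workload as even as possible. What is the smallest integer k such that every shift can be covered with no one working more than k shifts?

With 5 lifeguards and 9 worker-slots to fill, someone must work at least ⌈9/5⌉ = 2 shifts, so k ≥ 2.
k = 2 works: Jun 13→Quispe+Jules, Jun 14→Vasquez, Jun 15→Yilmaz, Jun 16→Vasquez, Jun 17→Kahale, Jun 18→Kahale, Jun 19→Quispe, Jun 20→Jules.
Loads: Vasquez 2, Quispe 2, Kahale 2, Yilmaz 1, Jules 2 — all ≤ 2.

2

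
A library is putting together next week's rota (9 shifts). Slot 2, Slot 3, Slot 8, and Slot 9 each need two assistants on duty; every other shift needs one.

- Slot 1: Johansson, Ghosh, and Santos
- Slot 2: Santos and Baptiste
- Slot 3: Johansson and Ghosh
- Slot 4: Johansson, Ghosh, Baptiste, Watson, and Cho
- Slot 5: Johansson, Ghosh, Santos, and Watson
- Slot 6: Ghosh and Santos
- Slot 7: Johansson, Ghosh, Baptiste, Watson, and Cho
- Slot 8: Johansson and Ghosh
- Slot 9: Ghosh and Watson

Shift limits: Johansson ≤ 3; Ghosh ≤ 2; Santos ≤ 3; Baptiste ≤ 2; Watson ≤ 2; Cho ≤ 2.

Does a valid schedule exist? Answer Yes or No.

No

Total capacity is 14 and 13 slots are needed, so capacity alone doesn't rule it out.
Shifts {Slot 3, Slot 8, Slot 9} need 6 worker-slots in total, but the assistants available for any of those shifts (Johansson, Ghosh, and Watson) can supply at most 5 among them. So no valid schedule exists.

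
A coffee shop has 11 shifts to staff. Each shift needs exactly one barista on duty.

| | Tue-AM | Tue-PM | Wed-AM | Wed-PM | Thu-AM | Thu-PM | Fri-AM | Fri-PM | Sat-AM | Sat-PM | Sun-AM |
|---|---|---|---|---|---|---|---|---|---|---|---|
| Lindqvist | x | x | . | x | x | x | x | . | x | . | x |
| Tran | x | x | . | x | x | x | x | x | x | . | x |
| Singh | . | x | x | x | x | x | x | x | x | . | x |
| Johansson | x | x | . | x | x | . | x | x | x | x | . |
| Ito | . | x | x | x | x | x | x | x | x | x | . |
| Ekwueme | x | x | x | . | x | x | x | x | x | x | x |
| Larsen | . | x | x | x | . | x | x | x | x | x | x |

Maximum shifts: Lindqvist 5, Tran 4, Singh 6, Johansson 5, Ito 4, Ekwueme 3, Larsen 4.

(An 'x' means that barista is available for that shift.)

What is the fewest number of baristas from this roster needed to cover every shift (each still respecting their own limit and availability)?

2

11 slots to fill and no one can take more than 6, so at least ⌈11/6⌉ = 2 baristas are needed.
Singh and Johansson alone can cover everything: Tue-AM→Johansson, Tue-PM→Singh, Wed-AM→Singh, Wed-PM→Singh, Thu-AM→Singh, Thu-PM→Singh, Fri-AM→Johansson, Fri-PM→Johansson, Sat-AM→Johansson, Sat-PM→Johansson, Sun-AM→Singh.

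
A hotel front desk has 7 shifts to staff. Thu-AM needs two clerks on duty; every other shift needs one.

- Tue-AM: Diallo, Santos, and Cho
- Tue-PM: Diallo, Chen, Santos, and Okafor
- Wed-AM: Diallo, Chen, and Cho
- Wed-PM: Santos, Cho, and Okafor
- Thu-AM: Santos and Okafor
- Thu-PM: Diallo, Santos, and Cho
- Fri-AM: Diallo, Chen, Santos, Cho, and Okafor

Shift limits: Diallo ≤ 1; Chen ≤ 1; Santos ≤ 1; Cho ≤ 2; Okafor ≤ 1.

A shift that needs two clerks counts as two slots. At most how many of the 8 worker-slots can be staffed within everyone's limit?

Total capacity across all clerks is 1+1+1+2+1 = 6, and 8 slots are needed, so at most 6 can be filled.
An assignment achieving 6: Tue-AM→Diallo, Wed-AM→Chen, Wed-PM→Cho, Thu-AM→Santos+Okafor, Thu-PM→Cho.
Loads: Diallo 1/1, Chen 1/1, Santos 1/1, Cho 2/2, Okafor 1/1.

6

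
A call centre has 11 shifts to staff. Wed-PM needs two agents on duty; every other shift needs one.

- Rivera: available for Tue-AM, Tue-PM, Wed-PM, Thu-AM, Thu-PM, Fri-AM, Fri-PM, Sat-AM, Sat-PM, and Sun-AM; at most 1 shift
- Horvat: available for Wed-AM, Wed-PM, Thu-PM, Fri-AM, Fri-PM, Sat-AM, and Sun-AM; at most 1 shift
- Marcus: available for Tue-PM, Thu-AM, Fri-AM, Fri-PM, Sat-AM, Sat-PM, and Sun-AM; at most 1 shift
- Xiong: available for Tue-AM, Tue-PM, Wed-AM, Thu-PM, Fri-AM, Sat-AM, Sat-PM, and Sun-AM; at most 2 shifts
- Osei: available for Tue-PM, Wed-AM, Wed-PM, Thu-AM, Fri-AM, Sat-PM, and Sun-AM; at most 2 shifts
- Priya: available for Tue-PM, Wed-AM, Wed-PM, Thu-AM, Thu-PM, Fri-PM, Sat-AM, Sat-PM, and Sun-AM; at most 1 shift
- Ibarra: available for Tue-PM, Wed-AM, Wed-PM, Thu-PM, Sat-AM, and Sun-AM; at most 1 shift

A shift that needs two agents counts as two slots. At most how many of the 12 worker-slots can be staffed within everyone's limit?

9

Total capacity across all agents is 1+1+1+2+2+1+1 = 9, and 12 slots are needed, so at most 9 can be filled.
An assignment achieving 9: Tue-AM→Rivera, Tue-PM→Ibarra, Wed-AM→Xiong, Wed-PM→Osei+Priya, Thu-AM→Marcus, Thu-PM→Xiong, Fri-AM→Osei, Fri-PM→Horvat.
Loads: Rivera 1/1, Horvat 1/1, Marcus 1/1, Xiong 2/2, Osei 2/2, Priya 1/1, Ibarra 1/1.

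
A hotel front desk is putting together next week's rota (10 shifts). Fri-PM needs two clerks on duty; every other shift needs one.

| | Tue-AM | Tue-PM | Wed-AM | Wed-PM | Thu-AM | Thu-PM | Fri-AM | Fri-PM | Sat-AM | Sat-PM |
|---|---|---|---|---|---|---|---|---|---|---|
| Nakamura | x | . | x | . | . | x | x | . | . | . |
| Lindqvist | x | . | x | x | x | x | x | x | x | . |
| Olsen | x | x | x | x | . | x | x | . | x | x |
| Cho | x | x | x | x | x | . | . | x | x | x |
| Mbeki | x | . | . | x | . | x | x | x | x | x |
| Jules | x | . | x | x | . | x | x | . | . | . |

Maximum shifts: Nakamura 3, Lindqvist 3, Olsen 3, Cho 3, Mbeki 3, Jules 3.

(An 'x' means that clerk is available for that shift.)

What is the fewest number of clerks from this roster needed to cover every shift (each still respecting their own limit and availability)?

11 slots to fill and no one can take more than 3, so at least ⌈11/3⌉ = 4 clerks are needed.
Nakamura, Lindqvist, Olsen, and Cho alone can cover everything: Tue-AM→Nakamura, Tue-PM→Olsen, Wed-AM→Cho, Wed-PM→Lindqvist, Thu-AM→Lindqvist, Thu-PM→Nakamura, Fri-AM→Nakamura, Fri-PM→Lindqvist+Cho, Sat-AM→Olsen, Sat-PM→Olsen.

4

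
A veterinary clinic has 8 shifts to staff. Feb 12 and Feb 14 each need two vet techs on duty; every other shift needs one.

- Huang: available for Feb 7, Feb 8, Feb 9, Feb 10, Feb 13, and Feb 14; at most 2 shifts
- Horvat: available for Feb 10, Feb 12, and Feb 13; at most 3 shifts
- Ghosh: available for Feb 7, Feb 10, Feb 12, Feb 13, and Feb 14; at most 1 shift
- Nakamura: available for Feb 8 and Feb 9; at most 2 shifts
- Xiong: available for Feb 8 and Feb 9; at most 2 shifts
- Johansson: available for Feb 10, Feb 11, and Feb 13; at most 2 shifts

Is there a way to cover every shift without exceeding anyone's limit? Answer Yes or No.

Total capacity is 12 and 10 slots are needed, so capacity alone doesn't rule it out.
Shifts {Feb 12, Feb 14} need 4 worker-slots in total, but the vet techs available for any of those shifts (Huang, Horvat, and Ghosh) can supply at most 3 among them. So no valid schedule exists.

No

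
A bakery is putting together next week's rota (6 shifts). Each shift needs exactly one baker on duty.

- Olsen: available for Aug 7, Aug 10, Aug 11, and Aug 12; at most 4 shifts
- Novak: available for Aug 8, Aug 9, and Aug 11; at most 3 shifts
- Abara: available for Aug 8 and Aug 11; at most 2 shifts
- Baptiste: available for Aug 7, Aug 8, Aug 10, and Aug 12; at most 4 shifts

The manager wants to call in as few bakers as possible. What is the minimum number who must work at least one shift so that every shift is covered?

6 slots to fill and no one can take more than 4, so at least ⌈6/4⌉ = 2 bakers are needed.
Olsen and Novak alone can cover everything: Aug 7→Olsen, Aug 8→Novak, Aug 9→Novak, Aug 10→Olsen, Aug 11→Olsen, Aug 12→Olsen.

2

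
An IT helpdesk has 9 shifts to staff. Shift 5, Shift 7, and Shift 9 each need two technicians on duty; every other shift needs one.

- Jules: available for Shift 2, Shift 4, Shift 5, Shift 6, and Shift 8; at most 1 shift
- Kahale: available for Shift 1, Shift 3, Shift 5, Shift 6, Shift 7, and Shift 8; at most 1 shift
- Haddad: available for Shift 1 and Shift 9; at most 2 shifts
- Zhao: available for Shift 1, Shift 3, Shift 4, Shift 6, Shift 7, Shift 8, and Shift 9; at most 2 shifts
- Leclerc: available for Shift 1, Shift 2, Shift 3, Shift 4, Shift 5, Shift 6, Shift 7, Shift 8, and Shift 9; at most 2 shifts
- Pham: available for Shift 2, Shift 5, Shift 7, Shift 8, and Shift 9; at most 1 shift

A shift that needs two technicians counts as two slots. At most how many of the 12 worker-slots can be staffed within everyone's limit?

9

Total capacity across all technicians is 1+1+2+2+2+1 = 9, and 12 slots are needed, so at most 9 can be filled.
An assignment achieving 9: Shift 1→Haddad, Shift 2→Jules, Shift 3→Kahale, Shift 4→Zhao, Shift 5→Leclerc+Pham, Shift 6→Zhao, Shift 7→Leclerc, Shift 9→Haddad.
Loads: Jules 1/1, Kahale 1/1, Haddad 2/2, Zhao 2/2, Leclerc 2/2, Pham 1/1.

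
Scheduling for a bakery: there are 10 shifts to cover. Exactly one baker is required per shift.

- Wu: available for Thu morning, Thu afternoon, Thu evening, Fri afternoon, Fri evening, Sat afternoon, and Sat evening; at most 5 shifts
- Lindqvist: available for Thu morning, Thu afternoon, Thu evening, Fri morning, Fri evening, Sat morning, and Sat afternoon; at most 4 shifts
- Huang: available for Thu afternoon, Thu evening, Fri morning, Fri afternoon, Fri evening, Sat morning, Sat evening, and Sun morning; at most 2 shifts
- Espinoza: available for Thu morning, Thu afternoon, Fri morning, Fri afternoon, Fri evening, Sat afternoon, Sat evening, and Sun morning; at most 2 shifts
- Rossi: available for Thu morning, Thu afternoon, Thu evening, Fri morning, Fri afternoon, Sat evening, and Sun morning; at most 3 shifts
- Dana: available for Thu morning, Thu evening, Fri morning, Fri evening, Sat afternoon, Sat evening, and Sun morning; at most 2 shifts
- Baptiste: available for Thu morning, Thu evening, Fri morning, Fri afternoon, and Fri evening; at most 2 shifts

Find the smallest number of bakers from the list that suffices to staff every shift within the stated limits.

10 slots to fill and no one can take more than 5, so at least ⌈10/5⌉ = 2 bakers are needed.
Any 2 bakers together have capacity at most 5+4 = 9 < 10 slots, so 2 can never suffice.
Wu, Lindqvist, and Huang alone can cover everything: Thu morning→Wu, Thu afternoon→Wu, Thu evening→Lindqvist, Fri morning→Lindqvist, Fri afternoon→Wu, Fri evening→Lindqvist, Sat morning→Lindqvist, Sat afternoon→Wu, Sat evening→Wu, Sun morning→Huang.

3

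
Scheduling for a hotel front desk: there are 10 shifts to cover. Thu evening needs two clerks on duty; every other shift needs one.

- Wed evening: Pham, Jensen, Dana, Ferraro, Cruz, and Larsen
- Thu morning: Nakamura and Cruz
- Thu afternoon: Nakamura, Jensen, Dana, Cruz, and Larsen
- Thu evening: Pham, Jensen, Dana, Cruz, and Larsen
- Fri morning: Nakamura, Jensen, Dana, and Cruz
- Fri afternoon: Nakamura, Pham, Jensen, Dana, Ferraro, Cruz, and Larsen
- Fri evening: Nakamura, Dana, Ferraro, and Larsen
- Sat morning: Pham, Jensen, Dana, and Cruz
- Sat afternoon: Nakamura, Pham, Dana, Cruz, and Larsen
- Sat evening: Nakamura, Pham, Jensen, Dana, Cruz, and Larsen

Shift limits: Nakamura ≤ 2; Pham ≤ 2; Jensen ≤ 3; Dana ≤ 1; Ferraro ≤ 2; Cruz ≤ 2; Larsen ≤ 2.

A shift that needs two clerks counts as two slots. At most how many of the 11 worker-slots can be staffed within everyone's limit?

Total capacity across all clerks is 2+2+3+1+2+2+2 = 14, and 11 slots are needed, so at most 11 can be filled.
An assignment achieving 11: Wed evening→Jensen, Thu morning→Nakamura, Thu afternoon→Jensen, Thu evening→Pham+Jensen, Fri morning→Nakamura, Fri afternoon→Ferraro, Fri evening→Dana, Sat morning→Pham, Sat afternoon→Cruz, Sat evening→Cruz.
Loads: Nakamura 2/2, Pham 2/2, Jensen 3/3, Dana 1/1, Ferraro 1/2, Cruz 2/2, Larsen 0/2.

11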